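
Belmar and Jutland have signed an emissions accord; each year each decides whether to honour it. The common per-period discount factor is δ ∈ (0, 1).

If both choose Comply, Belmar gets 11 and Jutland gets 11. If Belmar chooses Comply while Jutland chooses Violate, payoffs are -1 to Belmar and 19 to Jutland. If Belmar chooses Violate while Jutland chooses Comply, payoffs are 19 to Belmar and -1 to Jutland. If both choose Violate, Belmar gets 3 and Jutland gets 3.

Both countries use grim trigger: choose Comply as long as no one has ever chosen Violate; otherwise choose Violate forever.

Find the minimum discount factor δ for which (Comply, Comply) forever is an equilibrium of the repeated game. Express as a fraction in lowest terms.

Cooperation forever yields 11 each period: 11/(1−δ).
Deviating yields 19 once, then 3 forever: 19 + 3δ/(1−δ).
No profitable deviation requires 11/(1−δ) ≥ 19 + 3δ/(1−δ).
Multiplying by (1−δ): 11 ≥ 19(1−δ) + 3δ = 19 − 16δ.
So 16δ ≥ 8, i.e. δ ≥ 8/16 = 1/2.

1/2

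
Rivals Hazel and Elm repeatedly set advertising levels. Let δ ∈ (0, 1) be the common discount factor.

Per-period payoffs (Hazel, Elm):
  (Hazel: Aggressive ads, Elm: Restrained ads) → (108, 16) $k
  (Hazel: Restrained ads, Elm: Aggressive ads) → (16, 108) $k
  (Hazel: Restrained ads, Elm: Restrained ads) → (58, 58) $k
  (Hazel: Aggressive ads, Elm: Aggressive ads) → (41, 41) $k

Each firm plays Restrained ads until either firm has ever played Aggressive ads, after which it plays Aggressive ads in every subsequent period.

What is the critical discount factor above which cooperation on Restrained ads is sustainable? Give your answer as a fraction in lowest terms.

Cooperation forever yields 58 each period: 58/(1−δ).
Deviating yields 108 once, then 41 forever: 108 + 41δ/(1−δ).
No profitable deviation requires 58/(1−δ) ≥ 108 + 41δ/(1−δ).
Multiplying by (1−δ): 58 ≥ 108(1−δ) + 41δ = 108 − 67δ.
So 67δ ≥ 50, i.e. δ ≥ 50/67.

50/67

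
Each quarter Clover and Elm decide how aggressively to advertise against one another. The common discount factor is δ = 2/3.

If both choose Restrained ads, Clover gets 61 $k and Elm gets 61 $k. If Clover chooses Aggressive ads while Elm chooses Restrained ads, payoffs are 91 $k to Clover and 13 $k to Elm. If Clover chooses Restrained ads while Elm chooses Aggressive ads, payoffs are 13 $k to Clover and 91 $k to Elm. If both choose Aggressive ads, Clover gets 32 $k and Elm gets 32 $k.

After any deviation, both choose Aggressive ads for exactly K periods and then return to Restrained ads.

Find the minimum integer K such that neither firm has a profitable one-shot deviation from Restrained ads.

Need Σ_{k=1}^{K} δ^k ≥ (91−61)/(61−32) = 1.0345 at δ = 2/3.
At K = 1 the sum is 0.6667 < 1.0345; at K = 2 it is 1.1111 ≥ 1.0345.
So the minimum punishment length is K = 2.

2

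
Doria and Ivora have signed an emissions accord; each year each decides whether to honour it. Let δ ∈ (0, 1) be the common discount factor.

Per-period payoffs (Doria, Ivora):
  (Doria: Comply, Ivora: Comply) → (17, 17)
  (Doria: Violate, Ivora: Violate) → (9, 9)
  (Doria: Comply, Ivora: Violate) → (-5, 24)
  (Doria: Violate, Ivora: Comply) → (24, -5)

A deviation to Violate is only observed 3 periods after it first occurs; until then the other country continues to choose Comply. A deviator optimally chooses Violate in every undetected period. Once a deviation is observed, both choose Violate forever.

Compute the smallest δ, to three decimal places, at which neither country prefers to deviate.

0.776

The best deviation is to choose Violate for all 3 undetected periods, earning 24 each, then 9 forever once detected.
Deviation value: 24(1−δ^3)/(1−δ) + 9δ^3/(1−δ); cooperation value: 17/(1−δ).
IC: 17 ≥ 24(1−δ^3) + 9δ^3 = 24 − 15δ^3.
So δ^3 ≥ 7/15, giving δ ≥ (7/15)^(1/3) ≈ 0.776.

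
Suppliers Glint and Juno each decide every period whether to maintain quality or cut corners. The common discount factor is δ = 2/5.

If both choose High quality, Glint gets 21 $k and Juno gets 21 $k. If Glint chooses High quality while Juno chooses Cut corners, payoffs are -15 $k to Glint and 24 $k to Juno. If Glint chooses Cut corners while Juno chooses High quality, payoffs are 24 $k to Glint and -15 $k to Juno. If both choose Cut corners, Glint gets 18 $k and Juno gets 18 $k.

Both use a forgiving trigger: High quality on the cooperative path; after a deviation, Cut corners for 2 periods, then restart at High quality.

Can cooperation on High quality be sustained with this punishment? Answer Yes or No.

Comparing payoff streams over the 3 periods until play realigns: cooperate → 21(1+δ+…+δ^2); deviate → 24 + 18(δ+…+δ^2).
Cooperation is sustained iff (21−18)(δ+…+δ^2) ≥ 24−21.
δ+…+δ^2 = 2/5·(1−(2/5)^2)/(1−2/5) = 0.5600, and (24−21)/(21−18) = 1.0000.
0.5600 < 1.0000, so cooperation is not sustainable.

No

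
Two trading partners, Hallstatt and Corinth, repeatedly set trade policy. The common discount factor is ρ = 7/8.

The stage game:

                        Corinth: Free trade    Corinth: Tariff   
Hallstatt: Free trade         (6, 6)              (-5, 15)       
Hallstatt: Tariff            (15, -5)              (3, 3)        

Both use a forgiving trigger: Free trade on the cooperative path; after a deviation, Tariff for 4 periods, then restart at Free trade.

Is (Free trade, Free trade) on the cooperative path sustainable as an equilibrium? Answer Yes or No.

No

Comparing payoff streams over the 5 periods until play realigns: cooperate → 6(1+ρ+…+ρ^4); deviate → 15 + 3(ρ+…+ρ^4).
Cooperation is sustained iff (6−3)(ρ+…+ρ^4) ≥ 15−6.
ρ+…+ρ^4 = 7/8·(1−(7/8)^4)/(1−7/8) = 2.8967, and (15−6)/(6−3) = 3.0000.
2.8967 < 3.0000, so cooperation is not sustainable.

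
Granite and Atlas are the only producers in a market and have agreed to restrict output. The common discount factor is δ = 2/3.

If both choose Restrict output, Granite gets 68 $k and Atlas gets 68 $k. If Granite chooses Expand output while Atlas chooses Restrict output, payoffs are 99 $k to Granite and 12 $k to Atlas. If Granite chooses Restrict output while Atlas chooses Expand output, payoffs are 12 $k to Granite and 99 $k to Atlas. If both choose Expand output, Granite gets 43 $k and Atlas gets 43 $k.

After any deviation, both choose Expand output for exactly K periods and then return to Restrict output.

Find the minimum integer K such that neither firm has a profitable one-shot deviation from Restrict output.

No profitable deviation requires (68−43)(δ+…+δ^K) ≥ 99−68, i.e. δ+…+δ^K ≥ 31/25 ≈ 1.2400.
With δ = 2/3, the partial sums are K=1: 0.6667, K=2: 1.1111, K=3: 1.4074.
K = 3 is the first length at which the sum reaches 1.2400.

3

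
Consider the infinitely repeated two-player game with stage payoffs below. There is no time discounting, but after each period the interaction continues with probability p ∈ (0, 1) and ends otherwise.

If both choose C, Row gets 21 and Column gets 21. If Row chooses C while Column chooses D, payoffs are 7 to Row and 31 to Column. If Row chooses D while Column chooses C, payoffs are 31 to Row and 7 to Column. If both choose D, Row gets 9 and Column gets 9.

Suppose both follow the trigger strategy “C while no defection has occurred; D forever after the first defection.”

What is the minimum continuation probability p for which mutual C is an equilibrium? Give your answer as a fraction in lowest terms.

5/11

With no time discounting, the continuation probability p plays the role of the discount factor.
Grim-trigger IC: 21/(1−p) ≥ 31 + 9p/(1−p) ⇒ p ≥ (31−21)/(31−9) = 5/11.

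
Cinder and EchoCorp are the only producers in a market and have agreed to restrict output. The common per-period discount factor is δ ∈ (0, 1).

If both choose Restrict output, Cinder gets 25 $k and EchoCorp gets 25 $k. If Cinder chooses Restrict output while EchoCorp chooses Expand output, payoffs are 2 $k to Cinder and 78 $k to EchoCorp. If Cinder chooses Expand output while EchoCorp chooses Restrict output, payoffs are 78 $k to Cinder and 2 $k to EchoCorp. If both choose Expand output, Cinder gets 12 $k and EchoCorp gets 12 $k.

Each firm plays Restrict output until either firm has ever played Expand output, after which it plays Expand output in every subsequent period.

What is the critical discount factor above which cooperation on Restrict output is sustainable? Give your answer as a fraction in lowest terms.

One-period gain from deviating is 78 − 25 = 53. The loss is 25 − 12 = 13 in every subsequent period, with present value 13·δ/(1−δ).
Deviation is unprofitable when 13·δ/(1−δ) ≥ 53, i.e. δ/(1−δ) ≥ 53/13.
Equivalently δ ≥ 53/(53+13) = 53/66.

53/66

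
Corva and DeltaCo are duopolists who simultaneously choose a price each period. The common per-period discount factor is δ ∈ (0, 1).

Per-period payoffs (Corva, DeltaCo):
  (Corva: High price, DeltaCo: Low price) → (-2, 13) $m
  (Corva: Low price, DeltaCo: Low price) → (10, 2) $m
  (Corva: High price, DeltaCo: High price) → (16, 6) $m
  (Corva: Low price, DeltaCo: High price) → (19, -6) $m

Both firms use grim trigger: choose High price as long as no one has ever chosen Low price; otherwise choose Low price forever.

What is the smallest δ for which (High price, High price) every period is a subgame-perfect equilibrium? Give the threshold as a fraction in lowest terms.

7/11

Corva: cooperation gives 16 each period; deviation gives 19 once then 10 forever.
  16/(1−δ) ≥ 19 + 10δ/(1−δ) ⇒ δ ≥ 3/9 = 1/3.
DeltaCo: cooperation gives 6 each period; deviation gives 13 once then 2 forever.
  δ ≥ 7/11.
Both must hold, so the binding constraint is DeltaCo's: δ ≥ 7/11.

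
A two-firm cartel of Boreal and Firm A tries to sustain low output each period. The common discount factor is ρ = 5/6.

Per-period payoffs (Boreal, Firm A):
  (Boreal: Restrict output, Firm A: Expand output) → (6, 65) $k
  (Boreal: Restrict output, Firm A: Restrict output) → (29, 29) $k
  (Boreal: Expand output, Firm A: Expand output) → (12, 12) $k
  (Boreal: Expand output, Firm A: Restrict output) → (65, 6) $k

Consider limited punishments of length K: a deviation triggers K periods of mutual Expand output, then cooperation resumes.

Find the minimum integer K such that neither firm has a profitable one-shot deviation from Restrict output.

Need Σ_{k=1}^{K} ρ^k ≥ (65−29)/(29−12) = 2.1176 at ρ = 5/6.
At K = 3 the sum is 2.1065 < 2.1176; at K = 4 it is 2.5887 ≥ 2.1176.
So the minimum punishment length is K = 4.

4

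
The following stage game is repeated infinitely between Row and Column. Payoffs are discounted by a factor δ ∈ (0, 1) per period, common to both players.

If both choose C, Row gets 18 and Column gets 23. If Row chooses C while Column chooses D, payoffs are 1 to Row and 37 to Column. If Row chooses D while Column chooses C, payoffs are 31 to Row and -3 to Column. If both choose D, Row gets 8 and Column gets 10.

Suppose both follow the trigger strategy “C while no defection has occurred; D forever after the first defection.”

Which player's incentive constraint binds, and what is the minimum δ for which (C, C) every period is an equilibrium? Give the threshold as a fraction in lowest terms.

Row: cooperation gives 18 each period; deviation gives 31 once then 8 forever.
  18/(1−δ) ≥ 31 + 8δ/(1−δ) ⇒ δ ≥ 13/23.
Column: cooperation gives 23 each period; deviation gives 37 once then 10 forever.
  δ ≥ 14/27.
Both must hold, so the binding constraint is Row's: δ ≥ 13/23.

Row; δ ≥ 13/23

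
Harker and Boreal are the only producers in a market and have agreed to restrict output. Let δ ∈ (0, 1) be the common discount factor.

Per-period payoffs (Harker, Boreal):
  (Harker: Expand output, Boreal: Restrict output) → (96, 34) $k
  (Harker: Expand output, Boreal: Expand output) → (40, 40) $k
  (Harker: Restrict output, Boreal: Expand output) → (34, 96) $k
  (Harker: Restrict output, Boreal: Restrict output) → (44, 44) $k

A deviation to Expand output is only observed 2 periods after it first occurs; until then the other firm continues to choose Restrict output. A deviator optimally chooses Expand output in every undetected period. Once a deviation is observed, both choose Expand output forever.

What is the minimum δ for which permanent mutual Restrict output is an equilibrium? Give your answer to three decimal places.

0.964

A deviator earns 96 for 2 periods, then 40 forever; cooperating earns 44 forever. Multiplying the IC by (1−δ):
44 ≥ 96(1−δ^2) + 40δ^2, so 56·δ^2 ≥ 52 and δ^2 ≥ 13/14.
δ ≥ (13/14)^(1/2) ≈ 0.964.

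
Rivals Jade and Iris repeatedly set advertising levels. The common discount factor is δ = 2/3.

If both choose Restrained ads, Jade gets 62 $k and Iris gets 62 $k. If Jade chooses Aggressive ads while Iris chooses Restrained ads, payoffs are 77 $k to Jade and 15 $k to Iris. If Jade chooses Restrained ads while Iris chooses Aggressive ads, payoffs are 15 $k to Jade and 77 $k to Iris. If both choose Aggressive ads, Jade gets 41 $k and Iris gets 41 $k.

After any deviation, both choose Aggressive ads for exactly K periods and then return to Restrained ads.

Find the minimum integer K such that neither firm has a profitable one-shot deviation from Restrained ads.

2

No profitable deviation requires (62−41)(δ+…+δ^K) ≥ 77−62, i.e. δ+…+δ^K ≥ 5/7 ≈ 0.7143.
With δ = 2/3, the partial sums are K=1: 0.6667, K=2: 1.1111.
K = 2 is the first length at which the sum reaches 0.7143.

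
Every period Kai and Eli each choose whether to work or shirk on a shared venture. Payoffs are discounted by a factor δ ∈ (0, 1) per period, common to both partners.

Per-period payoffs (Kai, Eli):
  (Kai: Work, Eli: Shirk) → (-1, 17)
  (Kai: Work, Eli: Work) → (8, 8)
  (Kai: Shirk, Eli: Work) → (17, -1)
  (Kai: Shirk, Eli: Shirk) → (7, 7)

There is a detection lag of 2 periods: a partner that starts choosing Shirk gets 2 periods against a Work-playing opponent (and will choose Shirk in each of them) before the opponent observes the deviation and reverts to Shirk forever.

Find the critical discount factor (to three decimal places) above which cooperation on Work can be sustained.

A deviator earns 17 for 2 periods, then 7 forever; cooperating earns 8 forever. Multiplying the IC by (1−δ):
8 ≥ 17(1−δ^2) + 7δ^2, so 10·δ^2 ≥ 9 and δ^2 ≥ 9/10.
δ ≥ (9/10)^(1/2) ≈ 0.949.

0.949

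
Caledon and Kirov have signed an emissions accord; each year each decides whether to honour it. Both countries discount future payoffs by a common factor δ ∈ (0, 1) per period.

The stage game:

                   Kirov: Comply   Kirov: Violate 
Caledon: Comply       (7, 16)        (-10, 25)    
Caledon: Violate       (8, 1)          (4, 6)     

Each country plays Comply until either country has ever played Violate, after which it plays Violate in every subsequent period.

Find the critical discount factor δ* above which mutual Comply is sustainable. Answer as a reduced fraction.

Caledon's threshold: (8−7)/(8−4) = 1/4.
Kirov's threshold: (25−16)/(25−6) = 9/19.
1/4 < 9/19, so Kirov binds and δ* = 9/19.

9/19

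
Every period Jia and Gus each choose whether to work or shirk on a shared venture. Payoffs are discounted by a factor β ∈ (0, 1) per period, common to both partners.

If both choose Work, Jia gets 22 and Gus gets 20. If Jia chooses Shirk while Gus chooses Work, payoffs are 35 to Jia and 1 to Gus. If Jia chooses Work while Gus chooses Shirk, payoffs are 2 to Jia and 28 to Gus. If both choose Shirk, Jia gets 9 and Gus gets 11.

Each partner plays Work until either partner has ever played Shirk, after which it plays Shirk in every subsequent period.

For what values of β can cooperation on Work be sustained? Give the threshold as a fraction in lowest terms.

Jia's threshold: (35−22)/(35−9) = 1/2.
Gus's threshold: (28−20)/(28−11) = 8/17.
1/2 > 8/17, so Jia binds and β* = 1/2.

1/2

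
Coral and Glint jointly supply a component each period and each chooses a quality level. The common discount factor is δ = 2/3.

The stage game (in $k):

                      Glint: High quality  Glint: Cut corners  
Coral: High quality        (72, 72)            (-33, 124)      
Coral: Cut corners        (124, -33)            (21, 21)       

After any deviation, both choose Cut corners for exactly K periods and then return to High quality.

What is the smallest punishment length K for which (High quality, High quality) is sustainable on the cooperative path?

2

No profitable deviation requires (72−21)(δ+…+δ^K) ≥ 124−72, i.e. δ+…+δ^K ≥ 52/51 ≈ 1.0196.
With δ = 2/3, the partial sums are K=1: 0.6667, K=2: 1.1111.
K = 2 is the first length at which the sum reaches 1.0196.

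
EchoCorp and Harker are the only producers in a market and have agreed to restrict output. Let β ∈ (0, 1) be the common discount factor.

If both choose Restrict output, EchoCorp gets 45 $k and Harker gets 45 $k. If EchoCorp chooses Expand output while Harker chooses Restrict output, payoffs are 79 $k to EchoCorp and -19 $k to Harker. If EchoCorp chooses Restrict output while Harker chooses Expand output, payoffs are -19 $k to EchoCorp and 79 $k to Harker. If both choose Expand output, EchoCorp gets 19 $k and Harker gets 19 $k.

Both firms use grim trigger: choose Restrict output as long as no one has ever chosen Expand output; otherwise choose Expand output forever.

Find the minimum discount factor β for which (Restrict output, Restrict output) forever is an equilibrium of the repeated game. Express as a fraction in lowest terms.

17/30

One-period gain from deviating is 79 − 45 = 34. The loss is 45 − 19 = 26 in every subsequent period, with present value 26·β/(1−β).
Deviation is unprofitable when 26·β/(1−β) ≥ 34, i.e. β/(1−β) ≥ 17/13.
Equivalently β ≥ 34/(34+26) = 17/30.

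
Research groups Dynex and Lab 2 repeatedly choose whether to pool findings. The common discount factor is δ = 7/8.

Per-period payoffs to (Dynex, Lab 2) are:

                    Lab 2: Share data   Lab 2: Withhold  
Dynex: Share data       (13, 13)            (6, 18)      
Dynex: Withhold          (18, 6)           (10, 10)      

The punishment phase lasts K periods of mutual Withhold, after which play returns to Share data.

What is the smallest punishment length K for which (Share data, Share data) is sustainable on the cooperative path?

3

No profitable deviation requires (13−10)(δ+…+δ^K) ≥ 18−13, i.e. δ+…+δ^K ≥ 5/3 ≈ 1.6667.
With δ = 7/8, the partial sums are K=1: 0.8750, K=2: 1.6406, K=3: 2.3105.
K = 3 is the first length at which the sum reaches 1.6667.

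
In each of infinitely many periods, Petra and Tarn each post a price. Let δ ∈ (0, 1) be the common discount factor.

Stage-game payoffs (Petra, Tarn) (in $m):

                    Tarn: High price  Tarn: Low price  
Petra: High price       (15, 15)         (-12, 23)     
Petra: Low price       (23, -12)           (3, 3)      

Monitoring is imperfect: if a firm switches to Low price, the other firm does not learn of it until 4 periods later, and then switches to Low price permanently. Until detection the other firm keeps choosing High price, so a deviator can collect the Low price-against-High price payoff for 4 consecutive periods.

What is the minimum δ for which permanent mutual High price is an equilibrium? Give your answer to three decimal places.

0.795

The best deviation is to choose Low price for all 4 undetected periods, earning 23 each, then 3 forever once detected.
Deviation value: 23(1−δ^4)/(1−δ) + 3δ^4/(1−δ); cooperation value: 15/(1−δ).
IC: 15 ≥ 23(1−δ^4) + 3δ^4 = 23 − 20δ^4.
So δ^4 ≥ 8/20 = 2/5, giving δ ≥ (2/5)^(1/4) ≈ 0.795.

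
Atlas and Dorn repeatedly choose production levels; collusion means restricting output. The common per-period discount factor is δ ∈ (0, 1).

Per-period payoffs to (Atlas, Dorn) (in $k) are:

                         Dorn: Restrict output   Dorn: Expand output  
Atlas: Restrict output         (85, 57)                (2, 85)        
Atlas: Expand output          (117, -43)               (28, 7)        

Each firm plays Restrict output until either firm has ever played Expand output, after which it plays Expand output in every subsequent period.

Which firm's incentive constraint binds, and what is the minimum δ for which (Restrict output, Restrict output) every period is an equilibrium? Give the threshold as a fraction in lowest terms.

Atlas; δ ≥ 32/89

Atlas's threshold: (117−85)/(117−28) = 32/89.
Dorn's threshold: (85−57)/(85−7) = 14/39.
32/89 > 14/39, so Atlas binds and δ* = 32/89.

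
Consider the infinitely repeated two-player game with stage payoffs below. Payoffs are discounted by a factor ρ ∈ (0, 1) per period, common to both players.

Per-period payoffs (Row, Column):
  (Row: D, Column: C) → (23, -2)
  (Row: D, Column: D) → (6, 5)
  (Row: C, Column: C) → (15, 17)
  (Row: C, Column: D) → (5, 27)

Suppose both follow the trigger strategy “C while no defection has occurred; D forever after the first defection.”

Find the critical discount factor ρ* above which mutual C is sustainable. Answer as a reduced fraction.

For Row: deviation gain 23−15 = 8, per-period punishment loss 15−6 = 9. IC gives ρ ≥ 8/17.
For Column: gain 10, loss 12 per period, so ρ ≥ 10/22 = 5/11.
The tighter constraint is Row's, so cooperation needs ρ ≥ 8/17.

8/17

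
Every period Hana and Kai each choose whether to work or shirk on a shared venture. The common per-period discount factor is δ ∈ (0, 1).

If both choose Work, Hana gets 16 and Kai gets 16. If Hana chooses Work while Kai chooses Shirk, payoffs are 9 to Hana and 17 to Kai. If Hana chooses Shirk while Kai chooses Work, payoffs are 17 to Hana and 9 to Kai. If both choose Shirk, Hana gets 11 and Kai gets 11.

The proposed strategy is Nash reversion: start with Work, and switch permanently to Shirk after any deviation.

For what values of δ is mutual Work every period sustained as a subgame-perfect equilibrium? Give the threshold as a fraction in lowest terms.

Cooperation forever yields 16 each period: 16/(1−δ).
Deviating yields 17 once, then 11 forever: 17 + 11δ/(1−δ).
No profitable deviation requires 16/(1−δ) ≥ 17 + 11δ/(1−δ).
Multiplying by (1−δ): 16 ≥ 17(1−δ) + 11δ = 17 − 6δ.
So 6δ ≥ 1, i.e. δ ≥ 1/6.

1/6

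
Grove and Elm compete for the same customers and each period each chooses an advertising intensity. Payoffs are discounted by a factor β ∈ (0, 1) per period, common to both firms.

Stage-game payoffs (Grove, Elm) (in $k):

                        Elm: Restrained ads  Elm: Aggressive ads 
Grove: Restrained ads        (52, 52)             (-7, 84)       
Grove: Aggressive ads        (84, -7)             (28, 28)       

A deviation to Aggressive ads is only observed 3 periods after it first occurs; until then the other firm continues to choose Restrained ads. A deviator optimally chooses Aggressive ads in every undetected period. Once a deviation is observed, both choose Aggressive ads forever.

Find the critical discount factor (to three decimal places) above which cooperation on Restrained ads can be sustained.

0.830

The best deviation is to choose Aggressive ads for all 3 undetected periods, earning 84 each, then 28 forever once detected.
Deviation value: 84(1−β^3)/(1−β) + 28β^3/(1−β); cooperation value: 52/(1−β).
IC: 52 ≥ 84(1−β^3) + 28β^3 = 84 − 56β^3.
So β^3 ≥ 32/56 = 4/7, giving β ≥ (4/7)^(1/3) ≈ 0.830.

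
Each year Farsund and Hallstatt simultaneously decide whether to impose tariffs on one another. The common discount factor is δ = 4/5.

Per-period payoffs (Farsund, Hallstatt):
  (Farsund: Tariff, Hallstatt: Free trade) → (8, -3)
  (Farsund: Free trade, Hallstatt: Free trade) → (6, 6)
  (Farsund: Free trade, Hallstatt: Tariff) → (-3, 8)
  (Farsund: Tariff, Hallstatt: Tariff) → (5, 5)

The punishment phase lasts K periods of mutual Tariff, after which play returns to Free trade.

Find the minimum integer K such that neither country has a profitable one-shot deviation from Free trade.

No profitable deviation requires (6−5)(δ+…+δ^K) ≥ 8−6, i.e. δ+…+δ^K ≥ 2 ≈ 2.0000.
With δ = 4/5, the partial sums are K=1: 0.8000, K=2: 1.4400, K=3: 1.9520, K=4: 2.3616.
K = 4 is the first length at which the sum reaches 2.0000.

4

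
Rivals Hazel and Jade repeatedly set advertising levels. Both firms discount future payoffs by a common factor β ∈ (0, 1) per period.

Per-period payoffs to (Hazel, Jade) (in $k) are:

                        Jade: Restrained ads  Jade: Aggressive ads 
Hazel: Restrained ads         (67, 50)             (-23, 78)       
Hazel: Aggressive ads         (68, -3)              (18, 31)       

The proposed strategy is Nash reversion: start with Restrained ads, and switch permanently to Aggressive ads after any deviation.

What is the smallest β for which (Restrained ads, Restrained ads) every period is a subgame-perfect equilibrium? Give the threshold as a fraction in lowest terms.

28/47

Hazel: cooperation gives 67 each period; deviation gives 68 once then 18 forever.
  67/(1−β) ≥ 68 + 18β/(1−β) ⇒ β ≥ 1/50.
Jade: cooperation gives 50 each period; deviation gives 78 once then 31 forever.
  β ≥ 28/47.
Both must hold, so the binding constraint is Jade's: β ≥ 28/47.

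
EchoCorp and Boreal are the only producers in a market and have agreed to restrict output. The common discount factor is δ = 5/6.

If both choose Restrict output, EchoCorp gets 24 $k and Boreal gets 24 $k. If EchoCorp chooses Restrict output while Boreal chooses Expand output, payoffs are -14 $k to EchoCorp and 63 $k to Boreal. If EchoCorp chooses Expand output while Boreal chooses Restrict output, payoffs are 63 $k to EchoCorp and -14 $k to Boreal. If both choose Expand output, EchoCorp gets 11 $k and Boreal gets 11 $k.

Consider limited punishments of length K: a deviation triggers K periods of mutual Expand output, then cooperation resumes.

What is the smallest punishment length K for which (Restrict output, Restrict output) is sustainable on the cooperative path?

IC: δ(1−δ^K)/(1−δ) ≥ (63−24)/(24−11) = 3.
With δ = 5/6: need 1 − δ^K ≥ 3·(1−5/6)/(5/6), i.e. δ^K ≤ 0.4000.
Since (5/6)^5 = 0.4019 and (5/6)^6 = 0.3349, the smallest such K is 6.

6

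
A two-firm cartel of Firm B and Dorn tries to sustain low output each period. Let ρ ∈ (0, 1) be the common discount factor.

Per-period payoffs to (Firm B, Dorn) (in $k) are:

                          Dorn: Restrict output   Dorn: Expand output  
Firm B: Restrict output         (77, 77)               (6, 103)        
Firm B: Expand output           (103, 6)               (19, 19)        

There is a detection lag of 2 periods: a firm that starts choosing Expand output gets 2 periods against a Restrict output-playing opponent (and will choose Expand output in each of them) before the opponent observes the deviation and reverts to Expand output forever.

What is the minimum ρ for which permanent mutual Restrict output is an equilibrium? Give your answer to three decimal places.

A deviator earns 103 for 2 periods, then 19 forever; cooperating earns 77 forever. Multiplying the IC by (1−ρ):
77 ≥ 103(1−ρ^2) + 19ρ^2, so 84·ρ^2 ≥ 26 and ρ^2 ≥ 13/42.
ρ ≥ (13/42)^(1/2) ≈ 0.556.

0.556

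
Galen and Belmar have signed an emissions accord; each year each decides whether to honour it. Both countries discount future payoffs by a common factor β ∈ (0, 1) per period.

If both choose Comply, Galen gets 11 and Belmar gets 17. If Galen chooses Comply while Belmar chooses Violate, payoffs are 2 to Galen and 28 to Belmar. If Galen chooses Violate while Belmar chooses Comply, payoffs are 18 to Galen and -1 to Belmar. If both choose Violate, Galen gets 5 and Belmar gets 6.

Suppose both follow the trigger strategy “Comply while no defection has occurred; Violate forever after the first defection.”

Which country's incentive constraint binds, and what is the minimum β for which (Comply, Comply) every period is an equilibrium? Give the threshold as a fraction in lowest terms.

Galen's threshold: (18−11)/(18−5) = 7/13.
Belmar's threshold: (28−17)/(28−6) = 1/2.
7/13 > 1/2, so Galen binds and β* = 7/13.

Galen; β ≥ 7/13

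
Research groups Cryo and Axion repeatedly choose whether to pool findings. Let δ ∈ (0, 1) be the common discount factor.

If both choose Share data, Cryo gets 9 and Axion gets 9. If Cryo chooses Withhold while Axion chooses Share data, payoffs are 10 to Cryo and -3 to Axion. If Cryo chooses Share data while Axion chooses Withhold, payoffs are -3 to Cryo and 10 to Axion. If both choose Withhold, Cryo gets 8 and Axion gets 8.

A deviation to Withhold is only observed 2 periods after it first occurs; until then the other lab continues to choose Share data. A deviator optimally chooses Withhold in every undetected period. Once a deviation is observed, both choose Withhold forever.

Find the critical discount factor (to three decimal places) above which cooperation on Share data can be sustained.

0.707

A deviator earns 10 for 2 periods, then 8 forever; cooperating earns 9 forever. Multiplying the IC by (1−δ):
9 ≥ 10(1−δ^2) + 8δ^2, so 2·δ^2 ≥ 1 and δ^2 ≥ 1/2.
δ ≥ (1/2)^(1/2) ≈ 0.707.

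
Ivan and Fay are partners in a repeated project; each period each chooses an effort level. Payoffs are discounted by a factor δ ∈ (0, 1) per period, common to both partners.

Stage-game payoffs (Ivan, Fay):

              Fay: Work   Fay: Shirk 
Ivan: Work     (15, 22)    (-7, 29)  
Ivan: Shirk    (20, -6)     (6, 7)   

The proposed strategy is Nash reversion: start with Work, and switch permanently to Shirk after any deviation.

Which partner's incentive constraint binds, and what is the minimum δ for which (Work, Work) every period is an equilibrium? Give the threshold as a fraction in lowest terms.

Ivan; δ ≥ 5/14

For Ivan: deviation gain 20−15 = 5, per-period punishment loss 15−6 = 9. IC gives δ ≥ 5/14.
For Fay: gain 7, loss 15 per period, so δ ≥ 7/22.
The tighter constraint is Ivan's, so cooperation needs δ ≥ 5/14.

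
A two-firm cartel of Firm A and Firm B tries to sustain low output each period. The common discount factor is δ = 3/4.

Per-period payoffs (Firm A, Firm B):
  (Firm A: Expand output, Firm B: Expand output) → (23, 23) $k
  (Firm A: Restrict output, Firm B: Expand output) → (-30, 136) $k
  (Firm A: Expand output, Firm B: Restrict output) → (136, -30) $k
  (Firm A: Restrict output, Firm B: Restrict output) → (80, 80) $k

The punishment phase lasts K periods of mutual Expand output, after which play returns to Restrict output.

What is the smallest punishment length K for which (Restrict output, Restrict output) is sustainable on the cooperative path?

Need Σ_{k=1}^{K} δ^k ≥ (136−80)/(80−23) = 0.9825 at δ = 3/4.
At K = 1 the sum is 0.7500 < 0.9825; at K = 2 it is 1.3125 ≥ 0.9825.
So the minimum punishment length is K = 2.

2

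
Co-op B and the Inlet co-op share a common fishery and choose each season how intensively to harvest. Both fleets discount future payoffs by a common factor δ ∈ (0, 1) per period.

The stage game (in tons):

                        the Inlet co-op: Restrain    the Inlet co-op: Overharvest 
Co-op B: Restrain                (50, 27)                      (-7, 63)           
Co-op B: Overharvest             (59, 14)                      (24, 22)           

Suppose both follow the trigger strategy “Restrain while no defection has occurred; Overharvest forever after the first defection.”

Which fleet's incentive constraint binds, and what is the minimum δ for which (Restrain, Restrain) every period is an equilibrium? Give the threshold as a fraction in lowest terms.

Co-op B: cooperation gives 50 each period; deviation gives 59 once then 24 forever.
  50/(1−δ) ≥ 59 + 24δ/(1−δ) ⇒ δ ≥ 9/35.
the Inlet co-op: cooperation gives 27 each period; deviation gives 63 once then 22 forever.
  δ ≥ 36/41.
Both must hold, so the binding constraint is the Inlet co-op's: δ ≥ 36/41.

the Inlet co-op; δ ≥ 36/41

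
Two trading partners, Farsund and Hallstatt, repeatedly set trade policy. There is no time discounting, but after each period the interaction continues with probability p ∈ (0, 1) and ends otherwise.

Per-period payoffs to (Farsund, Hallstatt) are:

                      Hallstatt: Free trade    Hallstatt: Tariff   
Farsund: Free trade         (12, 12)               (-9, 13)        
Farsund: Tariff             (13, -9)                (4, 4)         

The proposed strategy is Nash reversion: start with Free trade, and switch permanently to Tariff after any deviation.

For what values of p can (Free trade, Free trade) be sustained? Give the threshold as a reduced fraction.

Expected cooperation value is 12 + p·12 + p²·12 + … = 12/(1−p); deviation gives 13 + p·4/(1−p).
12 ≥ 13(1−p) + 4p ⇒ 9p ≥ 1 ⇒ p ≥ 1/9.

1/9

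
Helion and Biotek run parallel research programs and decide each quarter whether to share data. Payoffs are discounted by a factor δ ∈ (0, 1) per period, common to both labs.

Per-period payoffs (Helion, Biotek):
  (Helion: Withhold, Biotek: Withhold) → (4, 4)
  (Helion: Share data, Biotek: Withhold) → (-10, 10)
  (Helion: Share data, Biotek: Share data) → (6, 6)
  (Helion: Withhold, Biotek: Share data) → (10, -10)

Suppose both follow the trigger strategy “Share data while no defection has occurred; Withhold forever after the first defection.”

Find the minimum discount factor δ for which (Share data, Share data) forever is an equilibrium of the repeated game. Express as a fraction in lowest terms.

One-period gain from deviating is 10 − 6 = 4. The loss is 6 − 4 = 2 in every subsequent period, with present value 2·δ/(1−δ).
Deviation is unprofitable when 2·δ/(1−δ) ≥ 4, i.e. δ/(1−δ) ≥ 2.
Equivalently δ ≥ 4/(4+2) = 2/3.

2/3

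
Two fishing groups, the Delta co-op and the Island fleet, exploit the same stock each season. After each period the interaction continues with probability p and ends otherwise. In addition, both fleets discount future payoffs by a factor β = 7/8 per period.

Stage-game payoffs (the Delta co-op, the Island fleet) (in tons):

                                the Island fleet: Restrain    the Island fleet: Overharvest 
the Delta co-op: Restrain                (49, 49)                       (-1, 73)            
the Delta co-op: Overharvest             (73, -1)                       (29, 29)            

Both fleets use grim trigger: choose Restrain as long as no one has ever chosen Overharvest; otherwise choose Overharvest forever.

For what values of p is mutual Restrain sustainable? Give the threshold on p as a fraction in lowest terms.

With continuation probability p and discount β, the effective per-period discount factor is βp.
Grim-trigger IC: βp ≥ (73−49)/(73−29) = 6/11.
So p ≥ (6/11)/(7/8) = 48/77.

48/77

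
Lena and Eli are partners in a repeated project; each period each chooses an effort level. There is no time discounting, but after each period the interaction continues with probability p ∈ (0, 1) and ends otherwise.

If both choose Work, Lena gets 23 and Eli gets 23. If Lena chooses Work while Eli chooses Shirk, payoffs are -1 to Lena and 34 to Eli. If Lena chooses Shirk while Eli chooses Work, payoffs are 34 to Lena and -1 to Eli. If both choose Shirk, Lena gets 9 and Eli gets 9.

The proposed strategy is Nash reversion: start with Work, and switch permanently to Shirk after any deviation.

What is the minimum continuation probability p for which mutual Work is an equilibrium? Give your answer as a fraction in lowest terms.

Expected cooperation value is 23 + p·23 + p²·23 + … = 23/(1−p); deviation gives 34 + p·9/(1−p).
23 ≥ 34(1−p) + 9p ⇒ 25p ≥ 11 ⇒ p ≥ 11/25.

11/25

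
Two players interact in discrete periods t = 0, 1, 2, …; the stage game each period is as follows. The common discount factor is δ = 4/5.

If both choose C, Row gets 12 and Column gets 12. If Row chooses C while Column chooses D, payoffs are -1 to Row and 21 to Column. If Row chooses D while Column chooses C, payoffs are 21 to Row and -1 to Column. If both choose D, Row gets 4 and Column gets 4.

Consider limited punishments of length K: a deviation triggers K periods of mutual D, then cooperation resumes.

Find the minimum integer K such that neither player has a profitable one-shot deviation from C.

Need Σ_{k=1}^{K} δ^k ≥ (21−12)/(12−4) = 1.1250 at δ = 4/5.
At K = 1 the sum is 0.8000 < 1.1250; at K = 2 it is 1.4400 ≥ 1.1250.
So the minimum punishment length is K = 2.

2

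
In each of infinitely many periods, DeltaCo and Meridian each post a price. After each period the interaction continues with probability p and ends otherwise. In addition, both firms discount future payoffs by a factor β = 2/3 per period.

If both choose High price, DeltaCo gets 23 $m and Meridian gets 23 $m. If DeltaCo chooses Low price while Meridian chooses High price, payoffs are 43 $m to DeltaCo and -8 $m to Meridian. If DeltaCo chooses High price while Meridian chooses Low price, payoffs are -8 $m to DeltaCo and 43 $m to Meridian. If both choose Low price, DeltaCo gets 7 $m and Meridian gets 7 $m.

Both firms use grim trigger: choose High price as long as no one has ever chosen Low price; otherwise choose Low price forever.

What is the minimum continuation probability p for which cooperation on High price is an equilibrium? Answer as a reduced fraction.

Expected continuation weight on next period's payoff is β·p = 2/3·p, which plays the role of the discount factor.
Cooperation requires 2/3·p ≥ (43−23)/(43−7) = 5/9, hence p ≥ 5/6.

5/6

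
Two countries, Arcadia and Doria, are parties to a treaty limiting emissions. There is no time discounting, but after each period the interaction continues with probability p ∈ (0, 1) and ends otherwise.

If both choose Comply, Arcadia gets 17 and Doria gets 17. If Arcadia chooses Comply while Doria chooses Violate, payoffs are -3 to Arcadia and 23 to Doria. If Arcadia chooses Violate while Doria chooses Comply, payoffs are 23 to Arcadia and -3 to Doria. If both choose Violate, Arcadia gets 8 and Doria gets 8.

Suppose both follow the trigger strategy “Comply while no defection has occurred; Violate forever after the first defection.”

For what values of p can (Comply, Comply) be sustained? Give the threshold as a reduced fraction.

2/5

Expected cooperation value is 17 + p·17 + p²·17 + … = 17/(1−p); deviation gives 23 + p·8/(1−p).
17 ≥ 23(1−p) + 8p ⇒ 15p ≥ 6 ⇒ p ≥ 6/15 = 2/5.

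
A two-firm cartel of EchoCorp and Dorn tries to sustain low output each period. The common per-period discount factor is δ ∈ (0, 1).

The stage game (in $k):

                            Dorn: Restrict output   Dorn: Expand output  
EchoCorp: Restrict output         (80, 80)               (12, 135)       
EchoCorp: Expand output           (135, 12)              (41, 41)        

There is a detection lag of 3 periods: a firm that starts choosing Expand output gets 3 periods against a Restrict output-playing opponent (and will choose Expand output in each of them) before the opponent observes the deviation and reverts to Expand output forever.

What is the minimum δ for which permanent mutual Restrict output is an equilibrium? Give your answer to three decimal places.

0.836

A deviator earns 135 for 3 periods, then 41 forever; cooperating earns 80 forever. Multiplying the IC by (1−δ):
80 ≥ 135(1−δ^3) + 41δ^3, so 94·δ^3 ≥ 55 and δ^3 ≥ 55/94.
δ ≥ (55/94)^(1/3) ≈ 0.836.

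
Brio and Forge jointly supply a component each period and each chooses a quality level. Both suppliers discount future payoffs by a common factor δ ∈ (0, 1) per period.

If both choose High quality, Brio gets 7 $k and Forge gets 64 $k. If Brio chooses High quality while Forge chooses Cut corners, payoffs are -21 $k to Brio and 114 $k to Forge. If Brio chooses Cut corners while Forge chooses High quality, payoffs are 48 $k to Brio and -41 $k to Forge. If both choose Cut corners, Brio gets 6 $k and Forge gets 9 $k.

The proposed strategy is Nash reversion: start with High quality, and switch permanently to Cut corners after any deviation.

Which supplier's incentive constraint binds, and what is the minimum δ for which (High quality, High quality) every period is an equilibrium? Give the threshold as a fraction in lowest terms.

Brio: cooperation gives 7 each period; deviation gives 48 once then 6 forever.
  7/(1−δ) ≥ 48 + 6δ/(1−δ) ⇒ δ ≥ 41/42.
Forge: cooperation gives 64 each period; deviation gives 114 once then 9 forever.
  δ ≥ 50/105 = 10/21.
Both must hold, so the binding constraint is Brio's: δ ≥ 41/42.

Brio; δ ≥ 41/42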